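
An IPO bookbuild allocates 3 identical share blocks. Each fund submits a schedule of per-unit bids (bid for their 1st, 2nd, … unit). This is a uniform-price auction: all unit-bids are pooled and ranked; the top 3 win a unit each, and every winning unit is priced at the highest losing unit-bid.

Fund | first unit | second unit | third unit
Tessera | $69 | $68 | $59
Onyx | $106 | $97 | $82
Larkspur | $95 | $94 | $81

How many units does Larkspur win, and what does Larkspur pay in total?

Pooled unit-bids ranked (top 3): 106 (Onyx-1), 97 (Onyx-2), 95 (Larkspur-1)
Highest rejected unit-bid = $94.
Larkspur wins 1 unit(s) at $94 each.

Larkspur: 1 unit, pays $94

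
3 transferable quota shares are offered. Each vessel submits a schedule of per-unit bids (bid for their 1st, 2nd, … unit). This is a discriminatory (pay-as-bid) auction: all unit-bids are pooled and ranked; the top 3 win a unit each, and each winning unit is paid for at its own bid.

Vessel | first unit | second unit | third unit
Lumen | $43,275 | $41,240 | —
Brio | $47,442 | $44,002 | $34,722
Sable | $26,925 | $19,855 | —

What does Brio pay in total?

Pooled unit-bids ranked (top 3): 47,442 (Brio-1), 44,002 (Brio-2), 43,275 (Lumen-1)
Next rejected bid: $41,240 (not a price — pay-as-bid).
Brio's winning unit-bids: 47,442 + 44,002 = $91,444.

Brio pays $91,444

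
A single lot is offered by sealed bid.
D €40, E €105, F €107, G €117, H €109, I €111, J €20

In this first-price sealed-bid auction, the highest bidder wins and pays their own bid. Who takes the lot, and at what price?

G pays €117

First-price sealed-bid auction: the highest bidder wins and pays their own bid.
Bids in order: 117 (G) > 111 (I) > 109 (H) > 107 (F) > 105 (E) > 40 (D) > …
G has the highest bid and pays exactly that: €117.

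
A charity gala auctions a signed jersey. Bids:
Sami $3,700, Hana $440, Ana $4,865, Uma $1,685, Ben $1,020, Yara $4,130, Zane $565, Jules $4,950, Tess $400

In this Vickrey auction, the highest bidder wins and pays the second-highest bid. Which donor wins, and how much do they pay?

Jules pays $4,865

Sorting bids: 4,950 (Jules) > 4,865 (Ana) > 4,130 (Yara) > 3,700 (Sami) > 1,685 (Uma) > 1,020 (Ben) > …
Jules is highest; pays the second-highest bid, $4,865.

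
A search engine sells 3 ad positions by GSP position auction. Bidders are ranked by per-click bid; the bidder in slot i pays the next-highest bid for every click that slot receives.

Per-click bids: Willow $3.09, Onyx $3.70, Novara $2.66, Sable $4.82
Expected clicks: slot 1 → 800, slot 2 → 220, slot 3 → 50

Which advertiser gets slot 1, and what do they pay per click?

Ranked by bid: $4.82 (Sable) > $3.70 (Onyx) > $3.09 (Willow) > $2.66 (Novara)
Slot 1 goes to the first-ranked bidder, Sable, who pays the next bid down: $3.70/click.

Sable; $3.70 per click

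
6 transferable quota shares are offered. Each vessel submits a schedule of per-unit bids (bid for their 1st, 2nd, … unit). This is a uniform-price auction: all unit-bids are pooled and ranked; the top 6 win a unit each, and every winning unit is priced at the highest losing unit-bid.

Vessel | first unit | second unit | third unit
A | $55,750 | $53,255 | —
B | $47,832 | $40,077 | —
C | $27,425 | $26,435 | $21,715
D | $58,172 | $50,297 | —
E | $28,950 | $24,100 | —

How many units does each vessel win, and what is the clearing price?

A 2, B 2, D 2; clearing price $28,950

Pooled unit-bids ranked (top 6): 58,172 (D-1), 55,750 (A-1), 53,255 (A-2), 50,297 (D-2), 47,832 (B-1), 40,077 (B-2)
Highest rejected unit-bid = $28,950.
Allocation: A 2, B 2, D 2.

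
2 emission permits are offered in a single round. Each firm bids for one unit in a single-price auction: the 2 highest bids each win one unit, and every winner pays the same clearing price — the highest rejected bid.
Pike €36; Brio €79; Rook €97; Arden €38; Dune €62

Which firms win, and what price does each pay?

Rook, Brio; each pays €62

Sorting: 97 (Rook), 79 (Brio), 62 (Dune), 38 (Arden), …
The 2 highest are Rook, Brio.
First losing bid is Dune's €62, which sets the uniform price.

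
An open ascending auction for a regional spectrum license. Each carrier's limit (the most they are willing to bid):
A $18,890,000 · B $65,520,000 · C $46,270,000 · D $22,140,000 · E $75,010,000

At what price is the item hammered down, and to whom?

E wins at $65,520,000

Rule: the price rises until one bidder remains; the winner pays the price at which the last rival dropped out.
Limits ranked: 75,010,000 (E) > 65,520,000 (B) > 46,270,000 (C) > 22,140,000 (D) > 18,890,000 (A)
Bidding ends when B exits at $65,520,000; E takes it.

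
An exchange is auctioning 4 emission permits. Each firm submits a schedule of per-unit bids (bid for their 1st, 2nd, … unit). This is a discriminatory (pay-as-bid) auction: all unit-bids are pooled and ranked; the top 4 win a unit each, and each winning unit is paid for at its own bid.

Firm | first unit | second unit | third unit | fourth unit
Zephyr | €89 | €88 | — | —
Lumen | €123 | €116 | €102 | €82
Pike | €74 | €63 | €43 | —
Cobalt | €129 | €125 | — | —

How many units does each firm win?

Cobalt 2, Lumen 2

All unit-bids, highest first — top 4: 129 (Cobalt-1), 125 (Cobalt-2), 123 (Lumen-1), 116 (Lumen-2)
Next rejected bid: €102 (not a price — pay-as-bid).
Allocation: Cobalt 2, Lumen 2.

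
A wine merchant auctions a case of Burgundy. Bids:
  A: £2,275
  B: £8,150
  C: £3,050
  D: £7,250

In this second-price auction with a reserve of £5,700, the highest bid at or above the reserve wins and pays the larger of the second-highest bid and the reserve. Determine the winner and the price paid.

B pays £7,250

Rule: the highest bid at or above the reserve wins and pays the larger of the second-highest bid and the reserve.
Bids in order: 8,150 (B) > 7,250 (D) > 3,050 (C) > 2,275 (A)
B has the top bid at or above the reserve (£8,150).
max(second-highest £7,250, reserve £5,700) = £7,250; the reserve does not bind.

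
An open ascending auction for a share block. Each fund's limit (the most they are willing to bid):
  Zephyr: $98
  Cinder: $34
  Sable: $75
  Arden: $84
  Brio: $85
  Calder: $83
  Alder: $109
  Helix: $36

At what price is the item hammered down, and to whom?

Limits in order: 109 (Alder) > 98 (Zephyr) > 85 (Brio) > 84 (Arden) > 83 (Calder) > 75 (Sable) > …
Bidding ends when Zephyr exits at $98; Alder takes it.

Alder wins at $98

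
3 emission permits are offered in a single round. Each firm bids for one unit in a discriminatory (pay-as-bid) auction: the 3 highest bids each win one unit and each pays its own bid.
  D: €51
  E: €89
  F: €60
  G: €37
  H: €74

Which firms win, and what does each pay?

Bids ranked high→low: 89 (E), 74 (H), 60 (F), 51 (D), 37 (G)
Top 3: E, H, F.
Each winner pays its own bid: E €89, H €74, F €60.

E €89, H €74, F €60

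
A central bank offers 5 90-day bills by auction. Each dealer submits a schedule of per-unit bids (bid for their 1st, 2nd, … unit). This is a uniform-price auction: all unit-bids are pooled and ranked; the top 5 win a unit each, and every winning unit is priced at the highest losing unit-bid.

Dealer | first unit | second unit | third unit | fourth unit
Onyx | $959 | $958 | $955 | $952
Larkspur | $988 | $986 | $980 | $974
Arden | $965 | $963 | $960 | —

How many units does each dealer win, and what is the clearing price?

Arden 1, Larkspur 4; clearing price $963

Pooled unit-bids ranked (top 5): 988 (Larkspur-1), 986 (Larkspur-2), 980 (Larkspur-3), 974 (Larkspur-4), 965 (Arden-1)
The (k+1)-th unit-bid is $963.
Allocation: Arden 1, Larkspur 4.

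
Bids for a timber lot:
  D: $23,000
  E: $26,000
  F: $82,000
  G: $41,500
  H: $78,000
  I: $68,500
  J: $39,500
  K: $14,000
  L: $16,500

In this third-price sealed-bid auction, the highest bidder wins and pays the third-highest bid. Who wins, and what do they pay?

F pays $68,500

Third-price sealed-bid auction: the highest bidder wins and pays the third-highest bid.
Bids in order: 82,000 (F) > 78,000 (H) > 68,500 (I) > 41,500 (G) > 39,500 (J) > 26,000 (E) > …
F wins; payment is bid #3 in the ranking = $68,500.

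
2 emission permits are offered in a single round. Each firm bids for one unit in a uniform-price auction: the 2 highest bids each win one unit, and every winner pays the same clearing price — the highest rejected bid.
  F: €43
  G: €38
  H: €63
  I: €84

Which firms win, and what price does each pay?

I, H; each pays €43

Sorting: 84 (I), 63 (H), 43 (F), 38 (G)
Winners (2 units): I, H.
Clearing price = highest rejected bid = €43.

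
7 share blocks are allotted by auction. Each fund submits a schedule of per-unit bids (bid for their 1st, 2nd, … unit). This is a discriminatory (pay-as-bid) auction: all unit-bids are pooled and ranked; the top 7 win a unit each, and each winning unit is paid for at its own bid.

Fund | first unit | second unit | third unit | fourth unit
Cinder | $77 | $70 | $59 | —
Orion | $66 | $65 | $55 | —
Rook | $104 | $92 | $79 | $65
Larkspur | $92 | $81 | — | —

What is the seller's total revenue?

All unit-bids, highest first — top 7: 104 (Rook-1), 92 (Rook-2), 92 (Larkspur-1), 81 (Larkspur-2), 79 (Rook-3), 77 (Cinder-1), 70 (Cinder-2)
Next rejected bid: $66 (not a price — pay-as-bid).
Each winning unit pays its own bid.
Revenue = 104 + 92 + 92 + 81 + 79 + 77 + 70 = $595.

Total revenue: $595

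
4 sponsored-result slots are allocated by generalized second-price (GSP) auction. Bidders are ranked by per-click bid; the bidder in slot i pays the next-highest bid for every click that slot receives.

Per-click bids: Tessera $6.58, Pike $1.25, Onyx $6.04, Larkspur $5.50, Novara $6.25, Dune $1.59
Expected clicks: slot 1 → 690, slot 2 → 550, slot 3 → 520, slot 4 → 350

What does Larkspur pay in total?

Per-click bids in order: $6.58 (Tessera) > $6.25 (Novara) > $6.04 (Onyx) > $5.50 (Larkspur) > $1.59 (Dune) > …
Larkspur holds slot 4 → pays next bid $1.59 × 350 clicks = $556.50.

Larkspur pays $556.50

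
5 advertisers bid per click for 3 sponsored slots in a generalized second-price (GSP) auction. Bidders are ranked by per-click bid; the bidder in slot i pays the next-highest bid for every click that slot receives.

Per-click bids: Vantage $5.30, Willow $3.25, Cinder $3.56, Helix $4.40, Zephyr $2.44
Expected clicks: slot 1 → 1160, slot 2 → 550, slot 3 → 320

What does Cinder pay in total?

Sorting advertisers: $5.30 (Vantage) > $4.40 (Helix) > $3.56 (Cinder) > $3.25 (Willow) > …
Cinder holds slot 3 → pays next bid $3.25 × 320 clicks = $1040.00.

Cinder pays $1040.00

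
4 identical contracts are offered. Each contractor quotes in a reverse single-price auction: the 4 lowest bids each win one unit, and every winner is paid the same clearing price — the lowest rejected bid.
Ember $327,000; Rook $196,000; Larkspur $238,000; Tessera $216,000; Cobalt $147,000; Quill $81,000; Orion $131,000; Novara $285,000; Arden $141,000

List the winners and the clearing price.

Bids ranked low→high: 81,000 (Quill), 131,000 (Orion), 141,000 (Arden), 147,000 (Cobalt), 196,000 (Rook), 216,000 (Tessera), …
Lowest 4: Quill, Orion, Arden, Cobalt.
Lowest unsuccessful bid: $196,000 → clearing price.

Quill, Orion, Arden, Cobalt; each is paid $196,000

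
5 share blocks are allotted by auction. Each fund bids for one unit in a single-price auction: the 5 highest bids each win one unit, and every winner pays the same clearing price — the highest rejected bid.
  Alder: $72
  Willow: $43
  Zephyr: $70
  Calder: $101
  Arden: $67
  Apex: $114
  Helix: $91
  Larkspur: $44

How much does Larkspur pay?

Larkspur pays $0

Bids ranked high→low: 114 (Apex), 101 (Calder), 91 (Helix), 72 (Alder), 70 (Zephyr), 67 (Arden), 44 (Larkspur), …
Top 5: Apex, Calder, Helix, Alder, Zephyr.
Highest unsuccessful bid: $67 → clearing price.
Larkspur does not win → pays $0.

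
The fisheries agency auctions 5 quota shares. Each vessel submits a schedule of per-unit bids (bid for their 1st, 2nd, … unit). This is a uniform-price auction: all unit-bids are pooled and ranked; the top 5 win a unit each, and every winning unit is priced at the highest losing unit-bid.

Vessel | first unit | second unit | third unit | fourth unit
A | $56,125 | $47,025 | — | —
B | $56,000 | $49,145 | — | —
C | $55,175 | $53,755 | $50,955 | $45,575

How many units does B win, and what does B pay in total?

B: 1 unit, pays $49,145

Pooled unit-bids ranked (top 5): 56,125 (A-1), 56,000 (B-1), 55,175 (C-1), 53,755 (C-2), 50,955 (C-3)
The (k+1)-th unit-bid is $49,145.
B wins 1 unit(s) at $49,145 each.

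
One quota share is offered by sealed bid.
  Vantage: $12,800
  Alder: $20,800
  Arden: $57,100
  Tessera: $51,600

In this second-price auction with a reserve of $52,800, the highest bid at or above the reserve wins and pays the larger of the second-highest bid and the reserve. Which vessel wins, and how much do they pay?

Rule: the highest bid at or above the reserve wins and pays the larger of the second-highest bid and the reserve.
Sorting bids: 57,100 (Arden) > 51,600 (Tessera) > 20,800 (Alder) > 12,800 (Vantage)
Highest eligible bid: Arden at $57,100.
max(second-highest $51,600, reserve $52,800) = $52,800.

Arden pays $52,800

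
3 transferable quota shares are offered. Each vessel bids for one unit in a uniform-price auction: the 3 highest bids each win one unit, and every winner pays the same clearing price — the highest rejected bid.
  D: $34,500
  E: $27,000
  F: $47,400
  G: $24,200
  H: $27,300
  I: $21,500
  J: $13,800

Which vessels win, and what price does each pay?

Sorting: 47,400 (F), 34,500 (D), 27,300 (H), 27,000 (E), 24,200 (G), …
The 3 highest are F, D, H.
Clearing price = highest rejected bid = $27,000.

F, D, H; each pays $27,000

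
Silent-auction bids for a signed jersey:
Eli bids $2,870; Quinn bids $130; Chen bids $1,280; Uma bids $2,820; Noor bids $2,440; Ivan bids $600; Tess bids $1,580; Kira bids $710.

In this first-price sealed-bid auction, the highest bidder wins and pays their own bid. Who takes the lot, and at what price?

Eli pays $2,870

Bids in order: 2,870 (Eli) > 2,820 (Uma) > 2,440 (Noor) > 1,580 (Tess) > 1,280 (Chen) > 710 (Kira) > …
Eli has the highest bid and pays exactly that: $2,870.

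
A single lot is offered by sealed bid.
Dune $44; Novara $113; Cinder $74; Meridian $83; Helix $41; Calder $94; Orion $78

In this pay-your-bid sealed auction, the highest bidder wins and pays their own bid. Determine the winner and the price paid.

Novara pays $113

Rule: the highest bidder wins and pays their own bid.
Bids ranked: 113 (Novara) > 94 (Calder) > 83 (Meridian) > 78 (Orion) > 74 (Cinder) > 44 (Dune) > …
Novara has the highest bid and pays exactly that: $113.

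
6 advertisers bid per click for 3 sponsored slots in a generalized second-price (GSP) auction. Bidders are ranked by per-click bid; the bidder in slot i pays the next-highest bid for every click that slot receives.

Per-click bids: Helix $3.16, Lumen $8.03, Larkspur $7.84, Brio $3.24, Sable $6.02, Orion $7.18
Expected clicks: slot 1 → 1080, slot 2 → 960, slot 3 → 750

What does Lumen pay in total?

Sorting advertisers: $8.03 (Lumen) > $7.84 (Larkspur) > $7.18 (Orion) > $6.02 (Sable) > …
Lumen holds slot 1 → pays next bid $7.84 × 1080 clicks = $8467.20.

Lumen pays $8467.20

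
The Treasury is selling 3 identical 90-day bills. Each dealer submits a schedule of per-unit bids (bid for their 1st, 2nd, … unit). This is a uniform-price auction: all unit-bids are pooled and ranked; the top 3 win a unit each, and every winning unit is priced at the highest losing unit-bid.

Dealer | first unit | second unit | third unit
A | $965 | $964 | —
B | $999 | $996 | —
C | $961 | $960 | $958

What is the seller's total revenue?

Merging the schedules and taking the best 3: 999 (B-1), 996 (B-2), 965 (A-1)
Highest rejected unit-bid = $964.
Allocation: A 1, B 2. Every unit priced at $964.
Revenue = 3 × 964 = $2,892.

Total revenue: $2,892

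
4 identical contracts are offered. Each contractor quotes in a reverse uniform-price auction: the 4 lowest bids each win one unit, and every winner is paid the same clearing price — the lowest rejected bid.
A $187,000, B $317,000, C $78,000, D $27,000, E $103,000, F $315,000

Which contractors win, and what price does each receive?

Bids ranked low→high: 27,000 (D), 78,000 (C), 103,000 (E), 187,000 (A), 315,000 (F), 317,000 (B)
The 4 lowest are D, C, E, A.
Lowest unsuccessful bid: $315,000 → clearing price.

D, C, E, A; each is paid $315,000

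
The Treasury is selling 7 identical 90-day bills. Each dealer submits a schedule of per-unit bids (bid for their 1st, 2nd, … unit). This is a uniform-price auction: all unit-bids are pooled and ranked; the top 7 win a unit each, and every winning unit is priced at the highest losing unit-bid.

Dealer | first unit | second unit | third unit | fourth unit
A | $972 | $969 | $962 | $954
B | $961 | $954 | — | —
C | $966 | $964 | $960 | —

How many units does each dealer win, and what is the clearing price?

A 3, B 1, C 3; clearing price $954

Merging the schedules and taking the best 7: 972 (A-1), 969 (A-2), 966 (C-1), 964 (C-2), 962 (A-3), 961 (B-1), 960 (C-3)
The (k+1)-th unit-bid is $954.
Allocation: A 3, B 1, C 3.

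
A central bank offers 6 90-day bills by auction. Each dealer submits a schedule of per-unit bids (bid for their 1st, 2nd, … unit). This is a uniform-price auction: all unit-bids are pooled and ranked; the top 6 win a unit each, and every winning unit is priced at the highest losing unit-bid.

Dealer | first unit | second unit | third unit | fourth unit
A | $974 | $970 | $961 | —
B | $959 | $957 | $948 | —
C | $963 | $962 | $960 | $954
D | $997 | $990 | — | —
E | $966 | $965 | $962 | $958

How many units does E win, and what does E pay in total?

All unit-bids, highest first — top 6: 997 (D-1), 990 (D-2), 974 (A-1), 970 (A-2), 966 (E-1), 965 (E-2)
First bid not allocated: $963.
E wins 2 unit(s) at $963 each.

E: 2 units, pays $1,926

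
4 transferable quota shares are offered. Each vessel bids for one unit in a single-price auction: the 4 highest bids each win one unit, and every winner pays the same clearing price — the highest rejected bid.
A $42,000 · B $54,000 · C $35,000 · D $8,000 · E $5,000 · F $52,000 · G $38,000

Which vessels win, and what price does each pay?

Bids ranked high→low: 54,000 (B), 52,000 (F), 42,000 (A), 38,000 (G), 35,000 (C), 8,000 (D), …
Winners (4 units): B, F, A, G.
Highest unsuccessful bid: $35,000 → clearing price.

B, F, A, G; each pays $35,000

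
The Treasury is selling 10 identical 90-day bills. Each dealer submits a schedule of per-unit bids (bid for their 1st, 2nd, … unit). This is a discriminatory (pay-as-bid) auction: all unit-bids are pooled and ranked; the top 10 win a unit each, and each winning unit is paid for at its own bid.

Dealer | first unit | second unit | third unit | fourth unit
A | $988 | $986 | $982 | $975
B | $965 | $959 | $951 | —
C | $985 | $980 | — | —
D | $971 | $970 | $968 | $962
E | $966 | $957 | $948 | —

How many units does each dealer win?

All unit-bids, highest first — top 10: 988 (A-1), 986 (A-2), 985 (C-1), 982 (A-3), 980 (C-2), 975 (A-4), 971 (D-1), 970 (D-2), 968 (D-3), 966 (E-1)
Next rejected bid: $965 (not a price — pay-as-bid).
Allocation: A 4, C 2, D 3, E 1.

A 4, C 2, D 3, E 1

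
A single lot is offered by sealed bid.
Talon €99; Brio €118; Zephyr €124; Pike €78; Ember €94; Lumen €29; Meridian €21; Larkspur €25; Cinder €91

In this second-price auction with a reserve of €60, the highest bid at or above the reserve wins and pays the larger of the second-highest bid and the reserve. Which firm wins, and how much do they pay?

Second-price auction with a reserve of €60: the highest bid at or above the reserve wins and pays the larger of the second-highest bid and the reserve.
Bids in order: 124 (Zephyr) > 118 (Brio) > 99 (Talon) > 94 (Ember) > 91 (Cinder) > 78 (Pike) > …
Highest eligible bid: Zephyr at €124.
Second-highest bid €118 exceeds the reserve €60 → payment €118.

Zephyr pays €118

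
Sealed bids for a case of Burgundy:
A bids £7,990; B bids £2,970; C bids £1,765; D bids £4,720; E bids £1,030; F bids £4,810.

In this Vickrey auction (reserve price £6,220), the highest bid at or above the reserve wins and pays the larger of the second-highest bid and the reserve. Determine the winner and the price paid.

A pays £6,220

Bids in order: 7,990 (A) > 4,810 (F) > 4,720 (D) > 2,970 (B) > 1,765 (C) > 1,030 (E)
Highest eligible bid: A at £7,990.
max(second-highest £4,810, reserve £6,220) = £6,220.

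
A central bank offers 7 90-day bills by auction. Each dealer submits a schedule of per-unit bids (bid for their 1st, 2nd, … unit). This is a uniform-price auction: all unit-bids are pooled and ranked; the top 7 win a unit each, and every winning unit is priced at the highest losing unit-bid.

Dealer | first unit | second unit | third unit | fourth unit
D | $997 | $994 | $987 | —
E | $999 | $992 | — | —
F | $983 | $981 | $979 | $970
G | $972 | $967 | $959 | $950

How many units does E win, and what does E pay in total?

E: 2 units, pays $1,958

All unit-bids, highest first — top 7: 999 (E-1), 997 (D-1), 994 (D-2), 992 (E-2), 987 (D-3), 983 (F-1), 981 (F-2)
First bid not allocated: $979.
E wins 2 unit(s) at $979 each.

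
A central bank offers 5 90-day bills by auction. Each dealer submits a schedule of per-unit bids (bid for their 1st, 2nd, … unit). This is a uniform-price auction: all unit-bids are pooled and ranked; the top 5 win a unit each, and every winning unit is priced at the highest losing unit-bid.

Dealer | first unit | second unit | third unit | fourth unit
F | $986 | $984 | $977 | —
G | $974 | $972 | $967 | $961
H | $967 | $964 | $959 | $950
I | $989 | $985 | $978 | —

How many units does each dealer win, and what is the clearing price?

F 2, I 3; clearing price $977

Pooled unit-bids ranked (top 5): 989 (I-1), 986 (F-1), 985 (I-2), 984 (F-2), 978 (I-3)
Highest rejected unit-bid = $977.
Allocation: F 2, I 3.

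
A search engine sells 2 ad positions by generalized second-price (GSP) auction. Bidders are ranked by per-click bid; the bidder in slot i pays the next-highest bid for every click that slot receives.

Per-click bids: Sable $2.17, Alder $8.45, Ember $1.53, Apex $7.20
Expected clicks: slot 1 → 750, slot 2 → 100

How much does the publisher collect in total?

Total revenue: $5617.00

Per-click bids in order: $8.45 (Alder) > $7.20 (Apex) > $2.17 (Sable) > …
Slot 1: Alder pays $7.20 × 750 = $5400.00
Slot 2: Apex pays $2.17 × 100 = $217.00
Total = $5617.00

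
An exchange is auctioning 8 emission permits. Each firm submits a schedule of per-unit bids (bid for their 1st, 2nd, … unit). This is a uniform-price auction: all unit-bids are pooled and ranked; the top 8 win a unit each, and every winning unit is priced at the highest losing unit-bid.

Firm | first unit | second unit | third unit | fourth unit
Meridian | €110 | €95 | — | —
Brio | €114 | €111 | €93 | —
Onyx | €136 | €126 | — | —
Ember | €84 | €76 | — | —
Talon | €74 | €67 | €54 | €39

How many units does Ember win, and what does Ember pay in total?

Ember: 1 unit, pays €76

Pooled unit-bids ranked (top 8): 136 (Onyx-1), 126 (Onyx-2), 114 (Brio-1), 111 (Brio-2), 110 (Meridian-1), 95 (Meridian-2), 93 (Brio-3), 84 (Ember-1)
First bid not allocated: €76.
Ember wins 1 unit(s) at €76 each.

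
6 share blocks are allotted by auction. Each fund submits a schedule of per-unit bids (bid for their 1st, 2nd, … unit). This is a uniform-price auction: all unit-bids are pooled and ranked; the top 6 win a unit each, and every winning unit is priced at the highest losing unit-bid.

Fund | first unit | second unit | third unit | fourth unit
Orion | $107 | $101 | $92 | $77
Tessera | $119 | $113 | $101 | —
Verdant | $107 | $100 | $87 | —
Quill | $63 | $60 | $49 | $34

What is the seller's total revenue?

Pooled unit-bids ranked (top 6): 119 (Tessera-1), 113 (Tessera-2), 107 (Orion-1), 107 (Verdant-1), 101 (Orion-2), 101 (Tessera-3)
First bid not allocated: $100.
Allocation: Orion 2, Tessera 3, Verdant 1. Every unit priced at $100.
Revenue = 6 × 100 = $600.

Total revenue: $600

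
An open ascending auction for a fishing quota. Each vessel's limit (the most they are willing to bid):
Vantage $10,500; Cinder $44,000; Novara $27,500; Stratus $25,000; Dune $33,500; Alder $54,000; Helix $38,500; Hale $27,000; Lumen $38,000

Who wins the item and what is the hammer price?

Alder wins at $44,000

Sorting limits: 54,000 (Alder) > 44,000 (Cinder) > 38,500 (Helix) > 38,000 (Lumen) > 33,500 (Dune) > 27,500 (Novara) > …
Once the price passes $44,000, only Alder is left; the hammer falls at Cinder's limit of $44,000.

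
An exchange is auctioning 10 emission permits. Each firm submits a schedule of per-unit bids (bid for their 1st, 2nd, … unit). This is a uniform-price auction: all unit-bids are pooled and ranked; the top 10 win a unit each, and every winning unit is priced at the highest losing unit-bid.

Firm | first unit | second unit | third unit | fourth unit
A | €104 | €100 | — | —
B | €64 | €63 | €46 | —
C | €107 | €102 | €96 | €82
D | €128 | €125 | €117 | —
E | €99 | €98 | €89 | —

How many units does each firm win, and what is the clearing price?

A 2, C 3, D 3, E 2; clearing price €89

All unit-bids, highest first — top 10: 128 (D-1), 125 (D-2), 117 (D-3), 107 (C-1), 104 (A-1), 102 (C-2), 100 (A-2), 99 (E-1), 98 (E-2), 96 (C-3)
The (k+1)-th unit-bid is €89.
Allocation: A 2, C 3, D 3, E 2.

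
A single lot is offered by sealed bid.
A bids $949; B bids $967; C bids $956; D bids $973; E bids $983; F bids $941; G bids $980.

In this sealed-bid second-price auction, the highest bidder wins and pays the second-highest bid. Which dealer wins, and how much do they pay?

E pays $980

Sorting bids: 983 (E) > 980 (G) > 973 (D) > 967 (B) > 956 (C) > 949 (A) > …
E is highest; pays the second-highest bid, $980.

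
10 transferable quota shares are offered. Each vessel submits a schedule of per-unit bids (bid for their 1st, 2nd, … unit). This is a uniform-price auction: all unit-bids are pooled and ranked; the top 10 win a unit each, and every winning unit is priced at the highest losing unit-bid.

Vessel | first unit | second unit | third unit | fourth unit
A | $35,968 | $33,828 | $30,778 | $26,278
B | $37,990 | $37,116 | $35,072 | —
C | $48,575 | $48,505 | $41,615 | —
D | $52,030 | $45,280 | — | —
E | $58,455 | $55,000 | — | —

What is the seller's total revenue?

All unit-bids, highest first — top 10: 58,455 (E-1), 55,000 (E-2), 52,030 (D-1), 48,575 (C-1), 48,505 (C-2), 45,280 (D-2), 41,615 (C-3), 37,990 (B-1), 37,116 (B-2), 35,968 (A-1)
Highest rejected unit-bid = $35,072.
Allocation: A 1, B 2, C 3, D 2, E 2. Every unit priced at $35,072.
Revenue = 10 × 35,072 = $350,720.

Total revenue: $350,720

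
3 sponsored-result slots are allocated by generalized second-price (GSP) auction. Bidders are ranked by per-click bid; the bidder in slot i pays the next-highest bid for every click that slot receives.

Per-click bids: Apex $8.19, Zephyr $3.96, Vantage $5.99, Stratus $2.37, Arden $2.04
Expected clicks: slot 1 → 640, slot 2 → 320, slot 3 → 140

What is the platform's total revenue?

Sorting advertisers: $8.19 (Apex) > $5.99 (Vantage) > $3.96 (Zephyr) > $2.37 (Stratus) > …
Slot 1: Apex pays $5.99 × 640 = $3833.60
Slot 2: Vantage pays $3.96 × 320 = $1267.20
Slot 3: Zephyr pays $2.37 × 140 = $331.80
Total = $5432.60

Total revenue: $5432.60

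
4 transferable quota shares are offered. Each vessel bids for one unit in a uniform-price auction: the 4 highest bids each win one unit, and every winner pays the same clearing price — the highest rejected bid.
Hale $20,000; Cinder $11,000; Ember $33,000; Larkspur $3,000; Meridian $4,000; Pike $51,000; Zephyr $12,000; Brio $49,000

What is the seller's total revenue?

Total revenue: $48,000

Ordering the bids: 51,000 (Pike), 49,000 (Brio), 33,000 (Ember), 20,000 (Hale), 12,000 (Zephyr), 11,000 (Cinder), …
Winners (4 units): Pike, Brio, Ember, Hale.
Highest unsuccessful bid: $12,000 → clearing price.
Total revenue = 4 × $12,000 = $48,000.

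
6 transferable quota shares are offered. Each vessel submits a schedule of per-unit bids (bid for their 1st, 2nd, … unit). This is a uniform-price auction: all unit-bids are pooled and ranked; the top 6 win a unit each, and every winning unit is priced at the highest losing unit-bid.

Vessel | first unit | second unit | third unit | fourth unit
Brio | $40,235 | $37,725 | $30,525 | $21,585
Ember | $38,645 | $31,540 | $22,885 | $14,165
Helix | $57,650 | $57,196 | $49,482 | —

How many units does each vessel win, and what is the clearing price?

Brio 2, Ember 1, Helix 3; clearing price $31,540

All unit-bids, highest first — top 6: 57,650 (Helix-1), 57,196 (Helix-2), 49,482 (Helix-3), 40,235 (Brio-1), 38,645 (Ember-1), 37,725 (Brio-2)
First bid not allocated: $31,540.
Allocation: Brio 2, Ember 1, Helix 3.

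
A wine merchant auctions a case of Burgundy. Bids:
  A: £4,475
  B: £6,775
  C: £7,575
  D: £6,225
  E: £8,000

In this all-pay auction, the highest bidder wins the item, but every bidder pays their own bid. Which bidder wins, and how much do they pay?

E pays £8,000

Rule: the highest bidder wins the item, but every bidder pays their own bid.
Bids in order: 8,000 (E) > 7,575 (C) > 6,775 (B) > 6,225 (D) > 4,475 (A)
E is highest and takes the item; every bidder forfeits their bid.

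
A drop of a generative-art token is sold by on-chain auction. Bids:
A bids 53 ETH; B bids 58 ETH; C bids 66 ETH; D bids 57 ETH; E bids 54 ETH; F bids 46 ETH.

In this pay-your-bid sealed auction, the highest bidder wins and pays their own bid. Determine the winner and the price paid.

C pays 66 ETH

Bids ranked: 66 (C) > 58 (B) > 57 (D) > 54 (E) > 53 (A) > 46 (F)
C has the highest bid and pays exactly that: 66 ETH.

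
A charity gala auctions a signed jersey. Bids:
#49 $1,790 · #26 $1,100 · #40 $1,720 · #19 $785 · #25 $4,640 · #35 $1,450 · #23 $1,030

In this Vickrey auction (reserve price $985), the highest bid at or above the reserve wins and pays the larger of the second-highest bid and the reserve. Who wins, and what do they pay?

Bids in order: 4,640 (#25) > 1,790 (#49) > 1,720 (#40) > 1,450 (#35) > 1,100 (#26) > 1,030 (#23) > …
#25 has the top bid at or above the reserve ($4,640).
Second-highest bid $1,790 exceeds the reserve $985 → payment $1,790.

#25 pays $1,790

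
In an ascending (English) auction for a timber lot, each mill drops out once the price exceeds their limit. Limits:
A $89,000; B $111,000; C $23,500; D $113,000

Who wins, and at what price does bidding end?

D wins at $111,000

Limits in order: 113,000 (D) > 111,000 (B) > 89,000 (A) > 23,500 (C)
B is the last rival to drop out, at $111,000; D remains and wins at that price.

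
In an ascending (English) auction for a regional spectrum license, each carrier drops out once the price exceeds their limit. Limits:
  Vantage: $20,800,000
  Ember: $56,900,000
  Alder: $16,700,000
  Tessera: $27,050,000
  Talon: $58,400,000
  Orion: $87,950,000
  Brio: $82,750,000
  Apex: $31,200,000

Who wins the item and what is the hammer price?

Orion wins at $82,750,000

Rule: the price rises until one bidder remains; the winner pays the price at which the last rival dropped out.
Limits in order: 87,950,000 (Orion) > 82,750,000 (Brio) > 58,400,000 (Talon) > 56,900,000 (Ember) > 31,200,000 (Apex) > 27,050,000 (Tessera) > …
Once the price passes $82,750,000, only Orion is left; the hammer falls at Brio's limit of $82,750,000.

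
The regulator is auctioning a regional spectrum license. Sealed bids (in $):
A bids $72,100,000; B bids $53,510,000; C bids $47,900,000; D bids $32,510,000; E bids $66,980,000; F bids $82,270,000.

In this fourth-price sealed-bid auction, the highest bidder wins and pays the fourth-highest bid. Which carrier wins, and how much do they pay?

Bids ranked: 82,270,000 (F) > 72,100,000 (A) > 66,980,000 (E) > 53,510,000 (B) > 47,900,000 (C) > 32,510,000 (D)
F is highest; pays the fourth-highest bid, $53,510,000.

F pays $53,510,000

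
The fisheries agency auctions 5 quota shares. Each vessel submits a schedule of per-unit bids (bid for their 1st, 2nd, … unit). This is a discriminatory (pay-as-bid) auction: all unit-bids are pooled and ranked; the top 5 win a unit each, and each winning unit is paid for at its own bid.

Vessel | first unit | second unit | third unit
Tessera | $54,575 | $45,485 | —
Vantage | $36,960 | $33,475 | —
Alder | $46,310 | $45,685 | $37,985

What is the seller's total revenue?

Total revenue: $230,040

Pooled unit-bids ranked (top 5): 54,575 (Tessera-1), 46,310 (Alder-1), 45,685 (Alder-2), 45,485 (Tessera-2), 37,985 (Alder-3)
Next rejected bid: $36,960 (not a price — pay-as-bid).
Each winning unit pays its own bid.
Revenue = 54,575 + 46,310 + 45,685 + 45,485 + 37,985 = $230,040.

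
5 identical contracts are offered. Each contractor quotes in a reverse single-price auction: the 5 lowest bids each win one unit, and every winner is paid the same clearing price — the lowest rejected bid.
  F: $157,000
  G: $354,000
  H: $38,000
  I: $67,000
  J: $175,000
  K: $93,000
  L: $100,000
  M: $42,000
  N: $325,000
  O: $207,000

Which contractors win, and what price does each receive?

H, M, I, K, L; each is paid $157,000

Sorting: 38,000 (H), 42,000 (M), 67,000 (I), 93,000 (K), 100,000 (L), 157,000 (F), 175,000 (J), …
The 5 lowest are H, M, I, K, L.
Clearing price = lowest rejected bid = $157,000.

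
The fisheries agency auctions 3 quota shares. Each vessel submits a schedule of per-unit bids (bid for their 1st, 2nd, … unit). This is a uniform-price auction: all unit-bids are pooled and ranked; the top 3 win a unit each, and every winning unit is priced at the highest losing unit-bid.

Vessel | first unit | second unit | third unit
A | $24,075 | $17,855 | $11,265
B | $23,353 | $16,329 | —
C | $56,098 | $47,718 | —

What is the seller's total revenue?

Total revenue: $70,059

Pooled unit-bids ranked (top 3): 56,098 (C-1), 47,718 (C-2), 24,075 (A-1)
First bid not allocated: $23,353.
Allocation: A 1, C 2. Every unit priced at $23,353.
Revenue = 3 × 23,353 = $70,059.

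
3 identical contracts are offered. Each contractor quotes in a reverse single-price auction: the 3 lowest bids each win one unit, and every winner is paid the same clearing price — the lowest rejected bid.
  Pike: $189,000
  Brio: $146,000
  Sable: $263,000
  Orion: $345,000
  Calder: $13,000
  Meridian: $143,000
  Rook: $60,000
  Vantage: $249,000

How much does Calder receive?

Ordering the bids: 13,000 (Calder), 60,000 (Rook), 143,000 (Meridian), 146,000 (Brio), 189,000 (Pike), …
Lowest 3: Calder, Rook, Meridian.
First losing bid is Brio's $146,000, which sets the uniform price.
Calder wins → is paid $146,000.

Calder is paid $146,000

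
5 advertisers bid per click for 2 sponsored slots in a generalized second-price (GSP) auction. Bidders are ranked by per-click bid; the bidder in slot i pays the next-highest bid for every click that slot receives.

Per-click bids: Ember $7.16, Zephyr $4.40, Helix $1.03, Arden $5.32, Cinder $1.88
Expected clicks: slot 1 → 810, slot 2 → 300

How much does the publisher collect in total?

Ranked by bid: $7.16 (Ember) > $5.32 (Arden) > $4.40 (Zephyr) > …
Slot 1: Ember pays $5.32 × 810 = $4309.20
Slot 2: Arden pays $4.40 × 300 = $1320.00
Total = $5629.20

Total revenue: $5629.20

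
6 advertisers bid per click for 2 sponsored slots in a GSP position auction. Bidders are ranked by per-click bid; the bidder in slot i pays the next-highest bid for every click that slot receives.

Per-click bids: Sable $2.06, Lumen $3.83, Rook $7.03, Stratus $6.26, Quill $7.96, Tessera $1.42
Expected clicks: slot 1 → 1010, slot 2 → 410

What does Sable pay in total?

Sable pays $0.00

Per-click bids in order: $7.96 (Quill) > $7.03 (Rook) > $6.26 (Stratus) > …
Sable ranks below slot 2 → no slot, pays nothing.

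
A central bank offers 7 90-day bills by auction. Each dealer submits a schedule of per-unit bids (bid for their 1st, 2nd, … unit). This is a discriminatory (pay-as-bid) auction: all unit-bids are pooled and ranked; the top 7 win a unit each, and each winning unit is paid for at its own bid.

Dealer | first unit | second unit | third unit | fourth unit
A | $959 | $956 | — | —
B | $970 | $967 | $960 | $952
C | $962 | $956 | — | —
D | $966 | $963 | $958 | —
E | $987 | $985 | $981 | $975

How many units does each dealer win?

B 2, D 1, E 4

All unit-bids, highest first — top 7: 987 (E-1), 985 (E-2), 981 (E-3), 975 (E-4), 970 (B-1), 967 (B-2), 966 (D-1)
Next rejected bid: $963 (not a price — pay-as-bid).
Allocation: B 2, D 1, E 4.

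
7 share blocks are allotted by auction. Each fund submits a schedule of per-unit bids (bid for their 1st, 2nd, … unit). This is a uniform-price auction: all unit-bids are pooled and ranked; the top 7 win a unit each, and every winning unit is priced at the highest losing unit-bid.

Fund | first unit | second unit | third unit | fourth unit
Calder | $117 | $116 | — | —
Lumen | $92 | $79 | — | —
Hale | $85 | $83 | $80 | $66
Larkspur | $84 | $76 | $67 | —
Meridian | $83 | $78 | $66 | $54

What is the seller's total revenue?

All unit-bids, highest first — top 7: 117 (Calder-1), 116 (Calder-2), 92 (Lumen-1), 85 (Hale-1), 84 (Larkspur-1), 83 (Hale-2), 83 (Meridian-1)
First bid not allocated: $80.
Allocation: Calder 2, Hale 2, Larkspur 1, Lumen 1, Meridian 1. Every unit priced at $80.
Revenue = 7 × 80 = $560.

Total revenue: $560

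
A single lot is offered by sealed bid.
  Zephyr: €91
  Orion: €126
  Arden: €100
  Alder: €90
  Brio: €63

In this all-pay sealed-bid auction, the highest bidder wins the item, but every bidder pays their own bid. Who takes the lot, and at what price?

Orion pays €126

All-pay sealed-bid auction: the highest bidder wins the item, but every bidder pays their own bid.
Sorting bids: 126 (Orion) > 100 (Arden) > 91 (Zephyr) > 90 (Alder) > 63 (Brio)
Orion is highest and takes the item; every bidder forfeits their bid.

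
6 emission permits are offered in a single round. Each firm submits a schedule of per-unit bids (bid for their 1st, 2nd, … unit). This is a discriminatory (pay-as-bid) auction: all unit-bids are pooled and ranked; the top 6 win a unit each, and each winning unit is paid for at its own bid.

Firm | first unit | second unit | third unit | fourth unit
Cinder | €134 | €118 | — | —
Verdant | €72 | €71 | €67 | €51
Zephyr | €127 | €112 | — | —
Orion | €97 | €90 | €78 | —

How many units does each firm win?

Cinder 2, Orion 2, Zephyr 2

Merging the schedules and taking the best 6: 134 (Cinder-1), 127 (Zephyr-1), 118 (Cinder-2), 112 (Zephyr-2), 97 (Orion-1), 90 (Orion-2)
Next rejected bid: €78 (not a price — pay-as-bid).
Allocation: Cinder 2, Orion 2, Zephyr 2.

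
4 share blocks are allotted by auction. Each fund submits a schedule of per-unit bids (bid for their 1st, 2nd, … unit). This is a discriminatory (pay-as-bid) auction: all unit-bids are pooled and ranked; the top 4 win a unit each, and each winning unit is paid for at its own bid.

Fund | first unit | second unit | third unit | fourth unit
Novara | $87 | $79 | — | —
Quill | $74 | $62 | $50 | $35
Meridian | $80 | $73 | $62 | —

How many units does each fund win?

Pooled unit-bids ranked (top 4): 87 (Novara-1), 80 (Meridian-1), 79 (Novara-2), 74 (Quill-1)
Next rejected bid: $73 (not a price — pay-as-bid).
Allocation: Meridian 1, Novara 2, Quill 1.

Meridian 1, Novara 2, Quill 1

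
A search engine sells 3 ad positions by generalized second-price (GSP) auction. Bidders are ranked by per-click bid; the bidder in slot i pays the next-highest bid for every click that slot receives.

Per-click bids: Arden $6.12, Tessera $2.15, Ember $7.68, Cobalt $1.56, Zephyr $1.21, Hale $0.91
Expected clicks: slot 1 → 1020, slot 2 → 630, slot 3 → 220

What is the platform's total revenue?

Total revenue: $7940.10

Per-click bids in order: $7.68 (Ember) > $6.12 (Arden) > $2.15 (Tessera) > $1.56 (Cobalt) > …
Slot 1: Ember pays $6.12 × 1020 = $6242.40
Slot 2: Arden pays $2.15 × 630 = $1354.50
Slot 3: Tessera pays $1.56 × 220 = $343.20
Total = $7940.10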